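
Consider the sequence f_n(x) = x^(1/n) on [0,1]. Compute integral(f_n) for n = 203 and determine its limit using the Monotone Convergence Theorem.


At n = 203: f_203(x) = x^(1/203).
Step 1: integral(x^(1/203), 0, 1) = [x^(1/203+1) / (1/203+1)] from 0 to 1
     = 1 / (1/203 + 1) = 1 / ((203+1)/203) = 203/(203+1)
     = 203/204 = 0.995098
Step 2: As n -> infinity, f_n(x) = x^(1/n) -> 1 for x in (0,1], and f_n is increasing in n.
By MCT, lim_n integral(f_n) = integral(lim_n f_n) = integral(1, 0, 1) = 1.
Step 3: Verify convergence: 203/204 = 0.995098 -> 1


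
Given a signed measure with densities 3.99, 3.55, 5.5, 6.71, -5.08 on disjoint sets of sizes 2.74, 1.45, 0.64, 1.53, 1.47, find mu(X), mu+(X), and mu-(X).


Step 1: Compute signed measure on each set:
  Set 1: 3.99 * 2.74 = 10.9326
  Set 2: 3.55 * 1.45 = 5.1475
  Set 3: 5.5 * 0.64 = 3.52
  Set 4: 6.71 * 1.53 = 10.2663
  Set 5: -5.08 * 1.47 = -7.4676
Step 2: Total signed measure = (10.9326) + (5.1475) + (3.52) + (10.2663) + (-7.4676)
     = 22.3988
Step 3: Positive part mu+(X) = sum of positive contributions = 29.8664
Step 4: Negative part mu-(X) = |sum of negative contributions| = 7.4676


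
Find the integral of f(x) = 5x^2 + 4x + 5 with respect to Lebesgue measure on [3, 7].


The Lebesgue integral of a Riemann-integrable function agrees with the Riemann integral.
Antiderivative F(x) = (5/3)x^3 + (4/2)x^2 + 5x
F(7) = (5/3)*7^3 + (4/2)*7^2 + 5*7
     = (5/3)*343 + (4/2)*49 + 5*7
     = 571.666667 + 98 + 35
     = 704.666667
F(3) = 78
Integral = F(7) - F(3) = 704.666667 - 78 = 626.666667


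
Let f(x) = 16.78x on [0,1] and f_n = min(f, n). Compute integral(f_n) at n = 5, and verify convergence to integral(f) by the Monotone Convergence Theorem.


f(x) = 16.78x on [0,1]; f_n(x) = min(16.78x, n). At n = 5:
Step 1: f(x) reaches 5 at x = 5/16.78 = 0.297974
Step 2: integral(f_5) = integral(16.78x, 0, 0.297974) + integral(5, 0.297974, 1)
       = 16.78*0.297974^2/2 + 5*(1 - 0.297974)
       = 0.744934 + 3.510131
       = 4.255066
Step 3: As n -> infinity, f_n increases to f, so by MCT integral(f_n) -> integral(f) = 16.78/2 = 8.39.
Convergence: integral(f_5) = 4.255066 -> 8.39 as n -> infinity


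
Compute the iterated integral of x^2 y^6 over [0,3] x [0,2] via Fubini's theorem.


By Fubini's theorem, the double integral factors as a product of single integrals:
Step 1: integral_0^3 x^2 dx = [x^3/3] from 0 to 3
     = 3^3/3 = 9
Step 2: integral_0^2 y^6 dy = [y^7/7] from 0 to 2
     = 2^7/7 = 18.285714
Step 3: Double integral = 9 * 18.285714 = 164.571429


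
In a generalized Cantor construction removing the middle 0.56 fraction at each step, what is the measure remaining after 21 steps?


Step 1: At each step, fraction remaining = 1 - 0.56 = 0.44
Step 2: After 21 steps, measure = (0.44)^21
Result = 3.254664e-08


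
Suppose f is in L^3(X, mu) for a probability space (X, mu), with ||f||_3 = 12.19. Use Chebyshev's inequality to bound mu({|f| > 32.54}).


Chebyshev/Markov inequality: mu(|f| > eps) <= (||f||_p / eps)^p
Step 1: ||f||_3 / eps = 12.19 / 32.54 = 0.374616
Step 2: Raise to power p = 3:
  (0.374616)^3 = 0.052572
Step 3: Therefore mu(|f| > 32.54) <= 0.052572


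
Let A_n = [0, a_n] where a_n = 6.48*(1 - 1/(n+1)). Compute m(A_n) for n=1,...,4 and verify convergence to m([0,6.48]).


By continuity of measure from below: if A_n increases to A, then m(A_n) -> m(A).
Here A = [0, 6.48], so m(A) = 6.48
Step 1: a_1 = 6.48*(1 - 1/2) = 3.24, m(A_1) = 3.24
Step 2: a_2 = 6.48*(1 - 1/3) = 4.32, m(A_2) = 4.32
Step 3: a_3 = 6.48*(1 - 1/4) = 4.86, m(A_3) = 4.86
Step 4: a_4 = 6.48*(1 - 1/5) = 5.184, m(A_4) = 5.184
Limit: m(A_n) -> m([0,6.48]) = 6.48


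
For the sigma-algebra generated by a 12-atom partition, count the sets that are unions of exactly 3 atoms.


Each element of F is a union of some subset of the 12 atoms.
Elements that are unions of exactly 3 atoms correspond to 3-element subsets of the 12 atoms.
Count = C(12, 3) = 12! / (3! * 9!) = 220.


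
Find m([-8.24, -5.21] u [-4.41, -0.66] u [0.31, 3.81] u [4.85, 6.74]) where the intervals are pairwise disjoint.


For pairwise disjoint intervals, m(union) = sum of lengths.
= (-5.21 - -8.24) + (-0.66 - -4.41) + (3.81 - 0.31) + (6.74 - 4.85)
= 3.03 + 3.75 + 3.5 + 1.89
= 12.17


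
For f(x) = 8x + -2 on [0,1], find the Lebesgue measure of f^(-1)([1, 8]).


f^(-1)([1, 8]) = {x : 1 <= 8x + -2 <= 8}
Solving: (1 - -2)/8 <= x <= (8 - -2)/8
= [0.375, 1.25]
Intersecting with [0,1]: [0.375, 1]
Measure = 1 - 0.375 = 0.625


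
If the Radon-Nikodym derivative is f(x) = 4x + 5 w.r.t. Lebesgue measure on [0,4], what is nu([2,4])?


nu(A) = integral_A (dnu/dmu) dmu = integral_2^4 (4x + 5) dx
Step 1: Antiderivative F(x) = (4/2)x^2 + 5x
Step 2: F(4) = (4/2)*4^2 + 5*4 = 32 + 20 = 52
Step 3: F(2) = (4/2)*2^2 + 5*2 = 8 + 10 = 18
Step 4: nu([2,4]) = F(4) - F(2) = 52 - 18 = 34


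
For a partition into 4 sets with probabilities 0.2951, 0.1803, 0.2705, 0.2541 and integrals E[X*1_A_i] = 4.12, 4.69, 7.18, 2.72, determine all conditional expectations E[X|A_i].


For each cell A_i: E[X|A_i] = E[X*1_A_i] / P(A_i)
Step 1: E[X|A_1] = 4.12 / 0.2951 = 13.961369
Step 2: E[X|A_2] = 4.69 / 0.1803 = 26.012202
Step 3: E[X|A_3] = 7.18 / 0.2705 = 26.543438
Step 4: E[X|A_4] = 2.72 / 0.2541 = 10.704447
Verification: E[X] = sum E[X*1_A_i] = 4.12 + 4.69 + 7.18 + 2.72 = 18.71


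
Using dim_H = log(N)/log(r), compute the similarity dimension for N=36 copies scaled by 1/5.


For a self-similar set with N copies scaled by 1/r:
dim_H = log(N)/log(r) = log(36)/log(5)
= 3.583519/1.609438
= 2.226566


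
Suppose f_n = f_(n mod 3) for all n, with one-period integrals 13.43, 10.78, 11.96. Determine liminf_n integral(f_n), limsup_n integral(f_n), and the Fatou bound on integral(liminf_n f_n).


The sequence (integral(f_n)) is periodic with period 3, repeating the values 13.43, 10.78, 11.96 indefinitely.
Step 1: For a periodic sequence, every tail (a_m, a_(m+1), ...) contains all 3 period values infinitely often.
Step 2: Hence inf of every tail = min of the period values = min(13.43, 10.78, 11.96) = 10.78.
        liminf_n integral(f_n) = sup over m of (inf of tail from m) = 10.78.
Step 3: Similarly sup of every tail = max of the period values = 13.43.
        limsup_n integral(f_n) = 13.43.
Step 4: Fatou's lemma: integral(liminf_n f_n) <= liminf_n integral(f_n) = 10.78.
        So the integral of the pointwise liminf is at most 10.78.


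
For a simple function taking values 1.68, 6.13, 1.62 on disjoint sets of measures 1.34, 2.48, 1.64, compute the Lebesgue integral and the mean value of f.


Step 1: Integral = sum(value_i * measure_i)
= 1.68*1.34 + 6.13*2.48 + 1.62*1.64
= 2.2512 + 15.2024 + 2.6568
= 20.1104
Step 2: Total measure of domain = 1.34 + 2.48 + 1.64 = 5.46
Step 3: Average value = 20.1104 / 5.46 = 3.683223


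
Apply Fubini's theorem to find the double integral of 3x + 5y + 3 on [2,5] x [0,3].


By Fubini, integrate in x first, then y.
Step 1: Fix y, integrate over x in [2,5]:
  integral(3x + 5y + 3, x=2..5)
  = 3*(5^2 - 2^2)/2 + (5y + 3)*(5 - 2)
  = 31.5 + (5y + 3)*3
  = 31.5 + 15y + 9
  = 40.5 + 15y
Step 2: Integrate over y in [0,3]:
  integral(40.5 + 15y, y=0..3)
  = 40.5*3 + 15*(3^2 - 0^2)/2
  = 121.5 + 67.5
  = 189


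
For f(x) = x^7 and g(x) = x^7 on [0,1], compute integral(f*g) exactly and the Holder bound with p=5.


Step 1: Exact integral of f*g = integral(x^14, 0, 1) = 1/15
     = 0.066667
Step 2: Holder bound with p=5, q=1.25:
  ||f||_p = (integral x^35 dx)^(1/5) = (1/36)^(1/5) = 0.488359
  ||g||_q = (integral x^8.75 dx)^(1/1.25) = (1/9.75)^(1/1.25) = 0.161732
Step 3: Holder bound = ||f||_p * ||g||_q = 0.488359 * 0.161732 = 0.078983
Verification: 0.066667 <= 0.078983 (Holder holds)


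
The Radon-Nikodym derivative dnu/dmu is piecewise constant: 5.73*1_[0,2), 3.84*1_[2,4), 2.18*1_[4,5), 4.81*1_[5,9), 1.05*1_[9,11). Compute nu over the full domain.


Integrate each piece of the Radon-Nikodym derivative:
Step 1: integral_0^2 5.73 dx = 5.73*(2-0) = 5.73*2 = 11.46
Step 2: integral_2^4 3.84 dx = 3.84*(4-2) = 3.84*2 = 7.68
Step 3: integral_4^5 2.18 dx = 2.18*(5-4) = 2.18*1 = 2.18
Step 4: integral_5^9 4.81 dx = 4.81*(9-5) = 4.81*4 = 19.24
Step 5: integral_9^11 1.05 dx = 1.05*(11-9) = 1.05*2 = 2.1
Total: 11.46 + 7.68 + 2.18 + 19.24 + 2.1 = 42.66


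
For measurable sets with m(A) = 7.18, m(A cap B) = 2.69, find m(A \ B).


m(A \ B) = m(A) - m(A n B)
= 7.18 - 2.69
= 4.49


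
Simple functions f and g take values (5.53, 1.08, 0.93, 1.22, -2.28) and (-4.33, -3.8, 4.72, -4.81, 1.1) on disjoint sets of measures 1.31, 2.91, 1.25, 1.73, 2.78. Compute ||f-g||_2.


Step 1: Compute differences f_i - g_i:
  5.53 - -4.33 = 9.86
  1.08 - -3.8 = 4.88
  0.93 - 4.72 = -3.79
  1.22 - -4.81 = 6.03
  -2.28 - 1.1 = -3.38
Step 2: Compute |diff|^2 * measure for each set:
  |9.86|^2 * 1.31 = 97.2196 * 1.31 = 127.357676
  |4.88|^2 * 2.91 = 23.8144 * 2.91 = 69.299904
  |-3.79|^2 * 1.25 = 14.3641 * 1.25 = 17.955125
  |6.03|^2 * 1.73 = 36.3609 * 1.73 = 62.904357
  |-3.38|^2 * 2.78 = 11.4244 * 2.78 = 31.759832
Step 3: Sum = 309.276894
Step 4: ||f-g||_2 = (309.276894)^(1/2) = 17.58627


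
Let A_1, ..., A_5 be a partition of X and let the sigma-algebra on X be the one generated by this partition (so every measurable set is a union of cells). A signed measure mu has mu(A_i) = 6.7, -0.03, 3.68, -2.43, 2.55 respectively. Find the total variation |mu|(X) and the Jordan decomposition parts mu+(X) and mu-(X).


Step 1: Every measurable set is a union of atoms (the cells / points), so a Hahn decomposition is
  obtained by grouping atoms by sign: P = union of atoms with mu > 0, N = union of the remaining atoms.
  Atoms in P (indices): 1, 3, 5;  atoms in N (indices): 2, 4
  Positive values: 6.7, 3.68, 2.55
  Negative values: -0.03, -2.43
Step 2: mu+(X) = mu(P) = sum of positive atom values = 12.93
Step 3: mu-(X) = -mu(N) = sum of |negative atom values| = 2.46
Step 4: |mu|(X) = mu+(X) + mu-(X) = 12.93 + 2.46 = 15.39


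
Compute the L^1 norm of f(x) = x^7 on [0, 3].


Step 1: ||f||_1 = (integral_0^3 |x^7|^1 dx)^(1/1)
     = (integral_0^3 x^7 dx)^(1/1)
Step 2: integral_0^3 x^7 dx = [x^8/(8)] from 0 to 3 = 3^8/8
     = 6561/8 = 820.125
Step 3: ||f||_1 = (820.125)^(1/1) = 820.125


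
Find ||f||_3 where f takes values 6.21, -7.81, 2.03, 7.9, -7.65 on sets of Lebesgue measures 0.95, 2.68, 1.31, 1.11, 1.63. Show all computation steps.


Step 1: Compute |f_i|^3 for each value:
  |6.21|^3 = 239.483061
  |-7.81|^3 = 476.379541
  |2.03|^3 = 8.365427
  |7.9|^3 = 493.039
  |-7.65|^3 = 447.697125
Step 2: Multiply by measures and sum:
  239.483061 * 0.95 = 227.508908
  476.379541 * 2.68 = 1276.69717
  8.365427 * 1.31 = 10.958709
  493.039 * 1.11 = 547.27329
  447.697125 * 1.63 = 729.746314
Sum = 227.508908 + 1276.69717 + 10.958709 + 547.27329 + 729.746314 = 2792.184391
Step 3: Take the p-th root:
||f||_3 = (2792.184391)^(1/3) = 14.081471


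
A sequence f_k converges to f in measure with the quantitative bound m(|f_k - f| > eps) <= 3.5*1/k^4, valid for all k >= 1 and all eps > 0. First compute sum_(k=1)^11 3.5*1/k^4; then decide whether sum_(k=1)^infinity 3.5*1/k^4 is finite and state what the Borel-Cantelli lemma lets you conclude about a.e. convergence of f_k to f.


Step 1: List the terms 3.5*1/k^4 for k = 1 to 11:
  k=1: 3.5
  k=2: 0.21875
  k=3: 0.04321
  k=4: 0.013672
  k=5: 0.0056
  k=6: 0.002701
  k=7: 0.001458
  k=8: 8.544922e-04
  k=9: 5.334553e-04
  k=10: 3.500000e-04
  k=11: 2.390547e-04
Step 2: Partial sum = 3.5 + 0.21875 + 0.04321 + 0.013672 + 0.0056 + 0.002701 + 0.001458 + 8.544922e-04 + 5.334553e-04 + 3.500000e-04 + 2.390547e-04
     = 3.787367
Step 3: The full series sum_(k>=1) 3.5*1/k^4 converges (p-series with p = 4 > 1; a constant multiple of a convergent series converges).
Step 4: Fix eps > 0. Since sum_k m(|f_k - f| > eps) < infinity, the Borel-Cantelli lemma gives
        m(limsup_k {|f_k - f| > eps}) = 0, i.e. for a.e. x, |f_k(x) - f(x)| <= eps for all large k.
        Applying this with eps = 1/j for j = 1, 2, ... and intersecting the countably many full-measure sets,
        for a.e. x we get limsup_k |f_k(x) - f(x)| <= 1/j for every j, hence f_k -> f almost everywhere.
Conclusion: series converges; Borel-Cantelli yields f_k -> f a.e.


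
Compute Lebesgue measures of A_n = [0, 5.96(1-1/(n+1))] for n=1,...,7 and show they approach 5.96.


By continuity of measure from below: if A_n increases to A, then m(A_n) -> m(A).
Here A = [0, 5.96], so m(A) = 5.96
Step 1: a_1 = 5.96*(1 - 1/2) = 2.98, m(A_1) = 2.98
Step 2: a_2 = 5.96*(1 - 1/3) = 3.9733, m(A_2) = 3.9733
Step 3: a_3 = 5.96*(1 - 1/4) = 4.47, m(A_3) = 4.47
Step 4: a_4 = 5.96*(1 - 1/5) = 4.768, m(A_4) = 4.768
Step 5: a_5 = 5.96*(1 - 1/6) = 4.9667, m(A_5) = 4.9667
Step 6: a_6 = 5.96*(1 - 1/7) = 5.1086, m(A_6) = 5.1086
Step 7: a_7 = 5.96*(1 - 1/8) = 5.215, m(A_7) = 5.215
Limit: m(A_n) -> m([0,5.96]) = 5.96


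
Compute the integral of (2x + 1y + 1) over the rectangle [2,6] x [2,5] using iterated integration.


By Fubini, integrate in x first, then y.
Step 1: Fix y, integrate over x in [2,6]:
  integral(2x + 1y + 1, x=2..6)
  = 2*(6^2 - 2^2)/2 + (1y + 1)*(6 - 2)
  = 32 + (1y + 1)*4
  = 32 + 4y + 4
  = 36 + 4y
Step 2: Integrate over y in [2,5]:
  integral(36 + 4y, y=2..5)
  = 36*3 + 4*(5^2 - 2^2)/2
  = 108 + 42
  = 150


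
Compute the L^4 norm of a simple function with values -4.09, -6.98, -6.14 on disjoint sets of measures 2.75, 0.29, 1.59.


Step 1: Compute |f_i|^4 for each value:
  |-4.09|^4 = 279.82933
  |-6.98|^4 = 2373.677376
  |-6.14|^4 = 1421.25984
Step 2: Multiply by measures and sum:
  279.82933 * 2.75 = 769.530656
  2373.677376 * 0.29 = 688.366439
  1421.25984 * 1.59 = 2259.803146
Sum = 769.530656 + 688.366439 + 2259.803146 = 3717.700241
Step 3: Take the p-th root:
||f||_4 = (3717.700241)^(1/4) = 7.808518


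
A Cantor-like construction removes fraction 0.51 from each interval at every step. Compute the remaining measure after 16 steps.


Step 1: At each step, fraction remaining = 1 - 0.51 = 0.49
Step 2: After 16 steps, measure = (0.49)^16
Result = 1.104428e-05


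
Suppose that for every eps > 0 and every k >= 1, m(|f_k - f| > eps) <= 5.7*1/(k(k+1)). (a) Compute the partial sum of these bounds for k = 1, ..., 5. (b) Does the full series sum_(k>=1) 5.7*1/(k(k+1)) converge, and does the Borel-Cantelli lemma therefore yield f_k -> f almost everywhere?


Step 1: List the terms 5.7*1/(k(k+1)) for k = 1 to 5:
  k=1: 2.85
  k=2: 0.95
  k=3: 0.475
  k=4: 0.285
  k=5: 0.19
Step 2: Partial sum = 2.85 + 0.95 + 0.475 + 0.285 + 0.19
     = 4.75
Step 3: The full series sum_(k>=1) 5.7*1/(k(k+1)) converges (telescoping series sum 1/(k(k+1)) = 1; a constant multiple of a convergent series converges).
Step 4: Fix eps > 0. Since sum_k m(|f_k - f| > eps) < infinity, the Borel-Cantelli lemma gives
        m(limsup_k {|f_k - f| > eps}) = 0, i.e. for a.e. x, |f_k(x) - f(x)| <= eps for all large k.
        Applying this with eps = 1/j for j = 1, 2, ... and intersecting the countably many full-measure sets,
        for a.e. x we get limsup_k |f_k(x) - f(x)| <= 1/j for every j, hence f_k -> f almost everywhere.
Conclusion: series converges; Borel-Cantelli yields f_k -> f a.e.


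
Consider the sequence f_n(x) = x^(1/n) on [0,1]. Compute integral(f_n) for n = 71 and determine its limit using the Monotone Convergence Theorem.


At n = 71: f_71(x) = x^(1/71).
Step 1: integral(x^(1/71), 0, 1) = [x^(1/71+1) / (1/71+1)] from 0 to 1
     = 1 / (1/71 + 1) = 1 / ((71+1)/71) = 71/(71+1)
     = 71/72 = 0.986111
Step 2: As n -> infinity, f_n(x) = x^(1/n) -> 1 for x in (0,1], and f_n is increasing in n.
By MCT, lim_n integral(f_n) = integral(lim_n f_n) = integral(1, 0, 1) = 1.
Step 3: Verify convergence: 71/72 = 0.986111 -> 1


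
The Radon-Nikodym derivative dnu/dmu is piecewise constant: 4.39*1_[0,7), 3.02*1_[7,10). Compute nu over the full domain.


Integrate each piece of the Radon-Nikodym derivative:
Step 1: integral_0^7 4.39 dx = 4.39*(7-0) = 4.39*7 = 30.73
Step 2: integral_7^10 3.02 dx = 3.02*(10-7) = 3.02*3 = 9.06
Total: 30.73 + 9.06 = 39.79


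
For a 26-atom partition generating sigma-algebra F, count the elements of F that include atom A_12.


Each element of F is a union of some subset S of the 26 atoms.
The element contains A_12 iff A_12 is in S.
So we count subsets S of {A_1,...,A_26} with A_12 in S: choose freely among the other 25 atoms.
Count = 2^(26-1) = 2^25 = 33554432.


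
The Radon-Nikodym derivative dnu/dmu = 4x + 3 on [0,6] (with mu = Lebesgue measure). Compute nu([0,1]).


nu(A) = integral_A (dnu/dmu) dmu = integral_0^1 (4x + 3) dx
Step 1: Antiderivative F(x) = (4/2)x^2 + 3x
Step 2: F(1) = (4/2)*1^2 + 3*1 = 2 + 3 = 5
Step 3: F(0) = (4/2)*0^2 + 3*0 = 0.0 + 0 = 0.0
Step 4: nu([0,1]) = F(1) - F(0) = 5 - 0.0 = 5


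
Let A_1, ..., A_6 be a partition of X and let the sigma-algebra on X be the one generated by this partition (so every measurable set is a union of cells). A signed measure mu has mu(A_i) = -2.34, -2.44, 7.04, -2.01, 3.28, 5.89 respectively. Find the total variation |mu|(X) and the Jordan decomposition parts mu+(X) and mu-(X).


Step 1: Every measurable set is a union of atoms (the cells / points), so a Hahn decomposition is
  obtained by grouping atoms by sign: P = union of atoms with mu > 0, N = union of the remaining atoms.
  Atoms in P (indices): 3, 5, 6;  atoms in N (indices): 1, 2, 4
  Positive values: 7.04, 3.28, 5.89
  Negative values: -2.34, -2.44, -2.01
Step 2: mu+(X) = mu(P) = sum of positive atom values = 16.21
Step 3: mu-(X) = -mu(N) = sum of |negative atom values| = 6.79
Step 4: |mu|(X) = mu+(X) + mu-(X) = 16.21 + 6.79 = 23


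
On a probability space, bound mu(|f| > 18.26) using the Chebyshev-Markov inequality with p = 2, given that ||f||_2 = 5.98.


Chebyshev/Markov inequality: mu(|f| > eps) <= (||f||_p / eps)^p
Step 1: ||f||_2 / eps = 5.98 / 18.26 = 0.327492
Step 2: Raise to power p = 2:
  (0.327492)^2 = 0.107251
Step 3: Therefore mu(|f| > 18.26) <= 0.107251


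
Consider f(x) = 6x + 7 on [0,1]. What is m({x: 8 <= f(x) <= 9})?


f^(-1)([8, 9]) = {x : 8 <= 6x + 7 <= 9}
Solving: (8 - 7)/6 <= x <= (9 - 7)/6
= [0.166667, 0.333333]
Intersecting with [0,1]: [0.166667, 0.333333]
Measure = 0.333333 - 0.166667 = 0.166667


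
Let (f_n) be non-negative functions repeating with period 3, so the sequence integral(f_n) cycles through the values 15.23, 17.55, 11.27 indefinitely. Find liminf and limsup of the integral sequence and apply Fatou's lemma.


The sequence (integral(f_n)) is periodic with period 3, repeating the values 15.23, 17.55, 11.27 indefinitely.
Step 1: For a periodic sequence, every tail (a_m, a_(m+1), ...) contains all 3 period values infinitely often.
Step 2: Hence inf of every tail = min of the period values = min(15.23, 17.55, 11.27) = 11.27.
        liminf_n integral(f_n) = sup over m of (inf of tail from m) = 11.27.
Step 3: Similarly sup of every tail = max of the period values = 17.55.
        limsup_n integral(f_n) = 17.55.
Step 4: Fatou's lemma: integral(liminf_n f_n) <= liminf_n integral(f_n) = 11.27.
        So the integral of the pointwise liminf is at most 11.27.


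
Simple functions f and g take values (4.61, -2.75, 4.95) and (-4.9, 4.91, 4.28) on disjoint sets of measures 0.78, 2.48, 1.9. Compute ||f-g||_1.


Step 1: Compute differences f_i - g_i:
  4.61 - -4.9 = 9.51
  -2.75 - 4.91 = -7.66
  4.95 - 4.28 = 0.67
Step 2: Compute |diff|^1 * measure for each set:
  |9.51|^1 * 0.78 = 9.51 * 0.78 = 7.4178
  |-7.66|^1 * 2.48 = 7.66 * 2.48 = 18.9968
  |0.67|^1 * 1.9 = 0.67 * 1.9 = 1.273
Step 3: Sum = 27.6876
Step 4: ||f-g||_1 = (27.6876)^(1/1) = 27.6876


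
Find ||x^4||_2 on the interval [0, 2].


Step 1: ||f||_2 = (integral_0^2 |x^4|^2 dx)^(1/2)
     = (integral_0^2 x^8 dx)^(1/2)
Step 2: integral_0^2 x^8 dx = [x^9/(9)] from 0 to 2 = 2^9/9
     = 512/9 = 56.888889
Step 3: ||f||_2 = (56.888889)^(1/2) = 7.542472


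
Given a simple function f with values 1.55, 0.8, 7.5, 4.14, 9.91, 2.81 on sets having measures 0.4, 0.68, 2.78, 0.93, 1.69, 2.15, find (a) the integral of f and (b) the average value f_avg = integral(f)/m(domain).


Step 1: Integral = sum(value_i * measure_i)
= 1.55*0.4 + 0.8*0.68 + 7.5*2.78 + 4.14*0.93 + 9.91*1.69 + 2.81*2.15
= 0.62 + 0.544 + 20.85 + 3.8502 + 16.7479 + 6.0415
= 48.6536
Step 2: Total measure of domain = 0.4 + 0.68 + 2.78 + 0.93 + 1.69 + 2.15 = 8.63
Step 3: Average value = 48.6536 / 8.63 = 5.637729


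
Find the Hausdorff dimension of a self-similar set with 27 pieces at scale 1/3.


For a self-similar set with N copies scaled by 1/r:
dim_H = log(N)/log(r) = log(27)/log(3)
= 3.295837/1.098612
= 3


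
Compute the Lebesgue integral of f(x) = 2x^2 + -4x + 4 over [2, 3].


The Lebesgue integral of a Riemann-integrable function agrees with the Riemann integral.
Antiderivative F(x) = (2/3)x^3 + (-4/2)x^2 + 4x
F(3) = (2/3)*3^3 + (-4/2)*3^2 + 4*3
     = (2/3)*27 + (-4/2)*9 + 4*3
     = 18 + -18 + 12
     = 12
F(2) = 5.333333
Integral = F(3) - F(2) = 12 - 5.333333 = 6.666667


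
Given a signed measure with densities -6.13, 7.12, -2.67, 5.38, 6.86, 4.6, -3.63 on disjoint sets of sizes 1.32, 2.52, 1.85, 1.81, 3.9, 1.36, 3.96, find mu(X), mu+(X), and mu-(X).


Step 1: Compute signed measure on each set:
  Set 1: -6.13 * 1.32 = -8.0916
  Set 2: 7.12 * 2.52 = 17.9424
  Set 3: -2.67 * 1.85 = -4.9395
  Set 4: 5.38 * 1.81 = 9.7378
  Set 5: 6.86 * 3.9 = 26.754
  Set 6: 4.6 * 1.36 = 6.256
  Set 7: -3.63 * 3.96 = -14.3748
Step 2: Total signed measure = (-8.0916) + (17.9424) + (-4.9395) + (9.7378) + (26.754) + (6.256) + (-14.3748)
     = 33.2843
Step 3: Positive part mu+(X) = sum of positive contributions = 60.6902
Step 4: Negative part mu-(X) = |sum of negative contributions| = 27.4059


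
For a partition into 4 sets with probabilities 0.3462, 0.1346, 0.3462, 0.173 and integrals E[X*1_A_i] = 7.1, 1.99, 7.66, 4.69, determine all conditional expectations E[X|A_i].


For each cell A_i: E[X|A_i] = E[X*1_A_i] / P(A_i)
Step 1: E[X|A_1] = 7.1 / 0.3462 = 20.508377
Step 2: E[X|A_2] = 1.99 / 0.1346 = 14.784547
Step 3: E[X|A_3] = 7.66 / 0.3462 = 22.125939
Step 4: E[X|A_4] = 4.69 / 0.173 = 27.109827
Verification: E[X] = sum E[X*1_A_i] = 7.1 + 1.99 + 7.66 + 4.69 = 21.44


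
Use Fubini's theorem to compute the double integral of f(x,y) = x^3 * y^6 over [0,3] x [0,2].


By Fubini's theorem, the double integral factors as a product of single integrals:
Step 1: integral_0^3 x^3 dx = [x^4/4] from 0 to 3
     = 3^4/4 = 20.25
Step 2: integral_0^2 y^6 dy = [y^7/7] from 0 to 2
     = 2^7/7 = 18.285714
Step 3: Double integral = 20.25 * 18.285714 = 370.285714


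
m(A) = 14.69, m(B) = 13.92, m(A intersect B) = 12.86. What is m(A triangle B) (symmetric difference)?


m(A Delta B) = m(A) + m(B) - 2*m(A n B)
= 14.69 + 13.92 - 2*12.86
= 14.69 + 13.92 - 25.72
= 2.89


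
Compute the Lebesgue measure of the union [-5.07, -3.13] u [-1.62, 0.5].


For pairwise disjoint intervals, m(union) = sum of lengths.
= (-3.13 - -5.07) + (0.5 - -1.62)
= 1.94 + 2.12
= 4.06


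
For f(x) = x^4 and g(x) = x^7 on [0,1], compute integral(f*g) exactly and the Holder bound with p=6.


Step 1: Exact integral of f*g = integral(x^11, 0, 1) = 1/12
     = 0.083333
Step 2: Holder bound with p=6, q=1.2:
  ||f||_p = (integral x^24 dx)^(1/6) = (1/25)^(1/6) = 0.584804
  ||g||_q = (integral x^8.4 dx)^(1/1.2) = (1/9.4)^(1/1.2) = 0.154547
Step 3: Holder bound = ||f||_p * ||g||_q = 0.584804 * 0.154547 = 0.09038
Verification: 0.083333 <= 0.09038 (Holder holds)


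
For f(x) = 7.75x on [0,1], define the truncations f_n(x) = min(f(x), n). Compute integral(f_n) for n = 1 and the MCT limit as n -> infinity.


f(x) = 7.75x on [0,1]; f_n(x) = min(7.75x, n). At n = 1:
Step 1: f(x) reaches 1 at x = 1/7.75 = 0.129032
Step 2: integral(f_1) = integral(7.75x, 0, 0.129032) + integral(1, 0.129032, 1)
       = 7.75*0.129032^2/2 + 1*(1 - 0.129032)
       = 0.064516 + 0.870968
       = 0.935484
Step 3: As n -> infinity, f_n increases to f, so by MCT integral(f_n) -> integral(f) = 7.75/2 = 3.875.
Convergence: integral(f_1) = 0.935484 -> 3.875 as n -> infinity


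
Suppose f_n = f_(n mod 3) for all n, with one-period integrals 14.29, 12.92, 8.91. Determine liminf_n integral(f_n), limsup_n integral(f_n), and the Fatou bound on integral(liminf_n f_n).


The sequence (integral(f_n)) is periodic with period 3, repeating the values 14.29, 12.92, 8.91 indefinitely.
Step 1: For a periodic sequence, every tail (a_m, a_(m+1), ...) contains all 3 period values infinitely often.
Step 2: Hence inf of every tail = min of the period values = min(14.29, 12.92, 8.91) = 8.91.
        liminf_n integral(f_n) = sup over m of (inf of tail from m) = 8.91.
Step 3: Similarly sup of every tail = max of the period values = 14.29.
        limsup_n integral(f_n) = 14.29.
Step 4: Fatou's lemma: integral(liminf_n f_n) <= liminf_n integral(f_n) = 8.91.
        So the integral of the pointwise liminf is at most 8.91.


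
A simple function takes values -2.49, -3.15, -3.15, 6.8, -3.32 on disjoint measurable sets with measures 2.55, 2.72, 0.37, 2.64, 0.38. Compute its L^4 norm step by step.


Step 1: Compute |f_i|^4 for each value:
  |-2.49|^4 = 38.44124
  |-3.15|^4 = 98.456006
  |-3.15|^4 = 98.456006
  |6.8|^4 = 2138.1376
  |-3.32|^4 = 121.493302
Step 2: Multiply by measures and sum:
  38.44124 * 2.55 = 98.025162
  98.456006 * 2.72 = 267.800337
  98.456006 * 0.37 = 36.428722
  2138.1376 * 2.64 = 5644.683264
  121.493302 * 0.38 = 46.167455
Sum = 98.025162 + 267.800337 + 36.428722 + 5644.683264 + 46.167455 = 6093.10494
Step 3: Take the p-th root:
||f||_4 = (6093.10494)^(1/4) = 8.835063


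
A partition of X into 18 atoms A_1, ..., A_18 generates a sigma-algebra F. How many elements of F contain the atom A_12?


Each element of F is a union of some subset S of the 18 atoms.
The element contains A_12 iff A_12 is in S.
So we count subsets S of {A_1,...,A_18} with A_12 in S: choose freely among the other 17 atoms.
Count = 2^(18-1) = 2^17 = 131072.


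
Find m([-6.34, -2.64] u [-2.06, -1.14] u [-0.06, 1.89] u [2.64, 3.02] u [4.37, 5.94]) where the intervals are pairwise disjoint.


For pairwise disjoint intervals, m(union) = sum of lengths.
= (-2.64 - -6.34) + (-1.14 - -2.06) + (1.89 - -0.06) + (3.02 - 2.64) + (5.94 - 4.37)
= 3.7 + 0.92 + 1.95 + 0.38 + 1.57
= 8.52


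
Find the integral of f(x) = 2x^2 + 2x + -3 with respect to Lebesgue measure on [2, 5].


The Lebesgue integral of a Riemann-integrable function agrees with the Riemann integral.
Antiderivative F(x) = (2/3)x^3 + (2/2)x^2 + -3x
F(5) = (2/3)*5^3 + (2/2)*5^2 + -3*5
     = (2/3)*125 + (2/2)*25 + -3*5
     = 83.333333 + 25 + -15
     = 93.333333
F(2) = 3.333333
Integral = F(5) - F(2) = 93.333333 - 3.333333 = 90


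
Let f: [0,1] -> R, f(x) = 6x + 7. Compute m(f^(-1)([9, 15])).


f^(-1)([9, 15]) = {x : 9 <= 6x + 7 <= 15}
Solving: (9 - 7)/6 <= x <= (15 - 7)/6
= [0.333333, 1.333333]
Intersecting with [0,1]: [0.333333, 1]
Measure = 1 - 0.333333 = 0.666667


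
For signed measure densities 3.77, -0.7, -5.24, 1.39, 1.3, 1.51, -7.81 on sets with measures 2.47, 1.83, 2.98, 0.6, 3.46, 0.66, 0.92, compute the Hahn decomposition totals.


Step 1: Compute signed measure on each set:
  Set 1: 3.77 * 2.47 = 9.3119
  Set 2: -0.7 * 1.83 = -1.281
  Set 3: -5.24 * 2.98 = -15.6152
  Set 4: 1.39 * 0.6 = 0.834
  Set 5: 1.3 * 3.46 = 4.498
  Set 6: 1.51 * 0.66 = 0.9966
  Set 7: -7.81 * 0.92 = -7.1852
Step 2: Total signed measure = (9.3119) + (-1.281) + (-15.6152) + (0.834) + (4.498) + (0.9966) + (-7.1852)
     = -8.4409
Step 3: Positive part mu+(X) = sum of positive contributions = 15.6405
Step 4: Negative part mu-(X) = |sum of negative contributions| = 24.0814


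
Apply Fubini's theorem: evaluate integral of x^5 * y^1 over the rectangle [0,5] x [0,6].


By Fubini's theorem, the double integral factors as a product of single integrals:
Step 1: integral_0^5 x^5 dx = [x^6/6] from 0 to 5
     = 5^6/6 = 2604.166667
Step 2: integral_0^6 y^1 dy = [y^2/2] from 0 to 6
     = 6^2/2 = 18
Step 3: Double integral = 2604.166667 * 18 = 46875


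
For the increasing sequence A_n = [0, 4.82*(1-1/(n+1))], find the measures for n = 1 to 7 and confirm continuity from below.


By continuity of measure from below: if A_n increases to A, then m(A_n) -> m(A).
Here A = [0, 4.82], so m(A) = 4.82
Step 1: a_1 = 4.82*(1 - 1/2) = 2.41, m(A_1) = 2.41
Step 2: a_2 = 4.82*(1 - 1/3) = 3.2133, m(A_2) = 3.2133
Step 3: a_3 = 4.82*(1 - 1/4) = 3.615, m(A_3) = 3.615
Step 4: a_4 = 4.82*(1 - 1/5) = 3.856, m(A_4) = 3.856
Step 5: a_5 = 4.82*(1 - 1/6) = 4.0167, m(A_5) = 4.0167
Step 6: a_6 = 4.82*(1 - 1/7) = 4.1314, m(A_6) = 4.1314
Step 7: a_7 = 4.82*(1 - 1/8) = 4.2175, m(A_7) = 4.2175
Limit: m(A_n) -> m([0,4.82]) = 4.82


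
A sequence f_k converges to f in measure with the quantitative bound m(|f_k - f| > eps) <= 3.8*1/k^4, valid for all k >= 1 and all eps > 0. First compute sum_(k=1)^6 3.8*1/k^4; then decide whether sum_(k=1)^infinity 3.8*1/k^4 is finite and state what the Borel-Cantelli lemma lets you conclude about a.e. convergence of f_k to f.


Step 1: List the terms 3.8*1/k^4 for k = 1 to 6:
  k=1: 3.8
  k=2: 0.2375
  k=3: 0.046914
  k=4: 0.014844
  k=5: 0.00608
  k=6: 0.002932
Step 2: Partial sum = 3.8 + 0.2375 + 0.046914 + 0.014844 + 0.00608 + 0.002932
     = 4.108269
Step 3: The full series sum_(k>=1) 3.8*1/k^4 converges (p-series with p = 4 > 1; a constant multiple of a convergent series converges).
Step 4: Fix eps > 0. Since sum_k m(|f_k - f| > eps) < infinity, the Borel-Cantelli lemma gives
        m(limsup_k {|f_k - f| > eps}) = 0, i.e. for a.e. x, |f_k(x) - f(x)| <= eps for all large k.
        Applying this with eps = 1/j for j = 1, 2, ... and intersecting the countably many full-measure sets,
        for a.e. x we get limsup_k |f_k(x) - f(x)| <= 1/j for every j, hence f_k -> f almost everywhere.
Conclusion: series converges; Borel-Cantelli yields f_k -> f a.e.


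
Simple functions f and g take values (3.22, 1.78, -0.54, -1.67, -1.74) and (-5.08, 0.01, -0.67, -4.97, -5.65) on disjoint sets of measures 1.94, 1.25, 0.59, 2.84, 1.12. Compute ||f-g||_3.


Step 1: Compute differences f_i - g_i:
  3.22 - -5.08 = 8.3
  1.78 - 0.01 = 1.77
  -0.54 - -0.67 = 0.13
  -1.67 - -4.97 = 3.3
  -1.74 - -5.65 = 3.91
Step 2: Compute |diff|^3 * measure for each set:
  |8.3|^3 * 1.94 = 571.787 * 1.94 = 1109.26678
  |1.77|^3 * 1.25 = 5.545233 * 1.25 = 6.931541
  |0.13|^3 * 0.59 = 0.002197 * 0.59 = 0.001296
  |3.3|^3 * 2.84 = 35.937 * 2.84 = 102.06108
  |3.91|^3 * 1.12 = 59.776471 * 1.12 = 66.949648
Step 3: Sum = 1285.210345
Step 4: ||f-g||_3 = (1285.210345)^(1/3) = 10.872383


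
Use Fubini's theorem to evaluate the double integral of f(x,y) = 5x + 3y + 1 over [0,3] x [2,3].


By Fubini, integrate in x first, then y.
Step 1: Fix y, integrate over x in [0,3]:
  integral(5x + 3y + 1, x=0..3)
  = 5*(3^2 - 0^2)/2 + (3y + 1)*(3 - 0)
  = 22.5 + (3y + 1)*3
  = 22.5 + 9y + 3
  = 25.5 + 9y
Step 2: Integrate over y in [2,3]:
  integral(25.5 + 9y, y=2..3)
  = 25.5*1 + 9*(3^2 - 2^2)/2
  = 25.5 + 22.5
  = 48


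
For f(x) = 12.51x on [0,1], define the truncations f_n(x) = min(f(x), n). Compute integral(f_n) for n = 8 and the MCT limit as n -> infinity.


f(x) = 12.51x on [0,1]; f_n(x) = min(12.51x, n). At n = 8:
Step 1: f(x) reaches 8 at x = 8/12.51 = 0.639488
Step 2: integral(f_8) = integral(12.51x, 0, 0.639488) + integral(8, 0.639488, 1)
       = 12.51*0.639488^2/2 + 8*(1 - 0.639488)
       = 2.557954 + 2.884093
       = 5.442046
Step 3: As n -> infinity, f_n increases to f, so by MCT integral(f_n) -> integral(f) = 12.51/2 = 6.255.
Convergence: integral(f_8) = 5.442046 -> 6.255 as n -> infinity


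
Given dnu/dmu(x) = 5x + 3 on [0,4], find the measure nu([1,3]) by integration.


nu(A) = integral_A (dnu/dmu) dmu = integral_1^3 (5x + 3) dx
Step 1: Antiderivative F(x) = (5/2)x^2 + 3x
Step 2: F(3) = (5/2)*3^2 + 3*3 = 22.5 + 9 = 31.5
Step 3: F(1) = (5/2)*1^2 + 3*1 = 2.5 + 3 = 5.5
Step 4: nu([1,3]) = F(3) - F(1) = 31.5 - 5.5 = 26


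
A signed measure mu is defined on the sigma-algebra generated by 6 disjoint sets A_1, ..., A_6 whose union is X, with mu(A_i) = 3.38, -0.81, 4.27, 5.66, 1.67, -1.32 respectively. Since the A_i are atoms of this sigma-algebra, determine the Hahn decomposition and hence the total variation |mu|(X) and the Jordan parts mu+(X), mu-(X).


Step 1: Every measurable set is a union of atoms (the cells / points), so a Hahn decomposition is
  obtained by grouping atoms by sign: P = union of atoms with mu > 0, N = union of the remaining atoms.
  Atoms in P (indices): 1, 3, 4, 5;  atoms in N (indices): 2, 6
  Positive values: 3.38, 4.27, 5.66, 1.67
  Negative values: -0.81, -1.32
Step 2: mu+(X) = mu(P) = sum of positive atom values = 14.98
Step 3: mu-(X) = -mu(N) = sum of |negative atom values| = 2.13
Step 4: |mu|(X) = mu+(X) + mu-(X) = 14.98 + 2.13 = 17.11


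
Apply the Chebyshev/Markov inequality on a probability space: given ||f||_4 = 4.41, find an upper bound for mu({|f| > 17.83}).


Chebyshev/Markov inequality: mu(|f| > eps) <= (||f||_p / eps)^p
Step 1: ||f||_4 / eps = 4.41 / 17.83 = 0.247336
Step 2: Raise to power p = 4:
  (0.247336)^4 = 0.003742
Step 3: Therefore mu(|f| > 17.83) <= 0.003742


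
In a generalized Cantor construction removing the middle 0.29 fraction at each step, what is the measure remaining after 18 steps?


Step 1: At each step, fraction remaining = 1 - 0.29 = 0.71
Step 2: After 18 steps, measure = (0.71)^18
Result = 0.002102


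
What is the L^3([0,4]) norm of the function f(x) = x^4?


Step 1: ||f||_3 = (integral_0^4 |x^4|^3 dx)^(1/3)
     = (integral_0^4 x^12 dx)^(1/3)
Step 2: integral_0^4 x^12 dx = [x^13/(13)] from 0 to 4 = 4^13/13
     = 67108864/13 = 5.162220e+06
Step 3: ||f||_3 = (5.162220e+06)^(1/3) = 172.827234


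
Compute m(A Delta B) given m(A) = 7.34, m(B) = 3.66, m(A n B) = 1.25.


m(A Delta B) = m(A) + m(B) - 2*m(A n B)
= 7.34 + 3.66 - 2*1.25
= 7.34 + 3.66 - 2.5
= 8.5


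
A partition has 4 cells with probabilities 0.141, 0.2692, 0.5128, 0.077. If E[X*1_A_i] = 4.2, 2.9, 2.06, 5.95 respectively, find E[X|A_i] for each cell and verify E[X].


For each cell A_i: E[X|A_i] = E[X*1_A_i] / P(A_i)
Step 1: E[X|A_1] = 4.2 / 0.141 = 29.787234
Step 2: E[X|A_2] = 2.9 / 0.2692 = 10.77266
Step 3: E[X|A_3] = 2.06 / 0.5128 = 4.017161
Step 4: E[X|A_4] = 5.95 / 0.077 = 77.272727
Verification: E[X] = sum E[X*1_A_i] = 4.2 + 2.9 + 2.06 + 5.95 = 15.11


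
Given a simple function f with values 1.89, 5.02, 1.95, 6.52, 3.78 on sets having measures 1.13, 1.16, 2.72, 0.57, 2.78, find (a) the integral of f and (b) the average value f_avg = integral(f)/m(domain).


Step 1: Integral = sum(value_i * measure_i)
= 1.89*1.13 + 5.02*1.16 + 1.95*2.72 + 6.52*0.57 + 3.78*2.78
= 2.1357 + 5.8232 + 5.304 + 3.7164 + 10.5084
= 27.4877
Step 2: Total measure of domain = 1.13 + 1.16 + 2.72 + 0.57 + 2.78 = 8.36
Step 3: Average value = 27.4877 / 8.36 = 3.288002


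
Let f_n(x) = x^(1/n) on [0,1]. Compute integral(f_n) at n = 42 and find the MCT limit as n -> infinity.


At n = 42: f_42(x) = x^(1/42).
Step 1: integral(x^(1/42), 0, 1) = [x^(1/42+1) / (1/42+1)] from 0 to 1
     = 1 / (1/42 + 1) = 1 / ((42+1)/42) = 42/(42+1)
     = 42/43 = 0.976744
Step 2: As n -> infinity, f_n(x) = x^(1/n) -> 1 for x in (0,1], and f_n is increasing in n.
By MCT, lim_n integral(f_n) = integral(lim_n f_n) = integral(1, 0, 1) = 1.
Step 3: Verify convergence: 42/43 = 0.976744 -> 1


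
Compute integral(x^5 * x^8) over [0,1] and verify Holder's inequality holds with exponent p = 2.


Step 1: Exact integral of f*g = integral(x^13, 0, 1) = 1/14
     = 0.071429
Step 2: Holder bound with p=2, q=2:
  ||f||_p = (integral x^10 dx)^(1/2) = (1/11)^(1/2) = 0.301511
  ||g||_q = (integral x^16 dx)^(1/2) = (1/17)^(1/2) = 0.242536
Step 3: Holder bound = ||f||_p * ||g||_q = 0.301511 * 0.242536 = 0.073127
Verification: 0.071429 <= 0.073127 (Holder holds)


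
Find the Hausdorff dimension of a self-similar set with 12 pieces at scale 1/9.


For a self-similar set with N copies scaled by 1/r:
dim_H = log(N)/log(r) = log(12)/log(9)
= 2.484907/2.197225
= 1.13093


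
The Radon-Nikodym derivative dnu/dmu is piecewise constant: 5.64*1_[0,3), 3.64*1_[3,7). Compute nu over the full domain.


Integrate each piece of the Radon-Nikodym derivative:
Step 1: integral_0^3 5.64 dx = 5.64*(3-0) = 5.64*3 = 16.92
Step 2: integral_3^7 3.64 dx = 3.64*(7-3) = 3.64*4 = 14.56
Total: 16.92 + 14.56 = 31.48


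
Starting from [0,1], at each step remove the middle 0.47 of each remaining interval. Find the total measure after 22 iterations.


Step 1: At each step, fraction remaining = 1 - 0.47 = 0.53
Step 2: After 22 steps, measure = (0.53)^22
Result = 8.591503e-07


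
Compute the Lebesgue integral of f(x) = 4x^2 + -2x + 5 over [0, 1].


The Lebesgue integral of a Riemann-integrable function agrees with the Riemann integral.
Antiderivative F(x) = (4/3)x^3 + (-2/2)x^2 + 5x
F(1) = (4/3)*1^3 + (-2/2)*1^2 + 5*1
     = (4/3)*1 + (-2/2)*1 + 5*1
     = 1.333333 + -1 + 5
     = 5.333333
F(0) = 0.0
Integral = F(1) - F(0) = 5.333333 - 0.0 = 5.333333


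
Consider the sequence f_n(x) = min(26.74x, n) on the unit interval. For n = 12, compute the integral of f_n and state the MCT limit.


f(x) = 26.74x on [0,1]; f_n(x) = min(26.74x, n). At n = 12:
Step 1: f(x) reaches 12 at x = 12/26.74 = 0.448766
Step 2: integral(f_12) = integral(26.74x, 0, 0.448766) + integral(12, 0.448766, 1)
       = 26.74*0.448766^2/2 + 12*(1 - 0.448766)
       = 2.692595 + 6.614809
       = 9.307405
Step 3: As n -> infinity, f_n increases to f, so by MCT integral(f_n) -> integral(f) = 26.74/2 = 13.37.
Convergence: integral(f_12) = 9.307405 -> 13.37 as n -> infinity


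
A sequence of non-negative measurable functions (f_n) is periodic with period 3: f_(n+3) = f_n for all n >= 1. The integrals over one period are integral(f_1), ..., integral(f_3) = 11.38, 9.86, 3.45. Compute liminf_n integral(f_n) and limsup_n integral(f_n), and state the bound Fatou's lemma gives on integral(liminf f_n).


The sequence (integral(f_n)) is periodic with period 3, repeating the values 11.38, 9.86, 3.45 indefinitely.
Step 1: For a periodic sequence, every tail (a_m, a_(m+1), ...) contains all 3 period values infinitely often.
Step 2: Hence inf of every tail = min of the period values = min(11.38, 9.86, 3.45) = 3.45.
        liminf_n integral(f_n) = sup over m of (inf of tail from m) = 3.45.
Step 3: Similarly sup of every tail = max of the period values = 11.38.
        limsup_n integral(f_n) = 11.38.
Step 4: Fatou's lemma: integral(liminf_n f_n) <= liminf_n integral(f_n) = 3.45.
        So the integral of the pointwise liminf is at most 3.45.


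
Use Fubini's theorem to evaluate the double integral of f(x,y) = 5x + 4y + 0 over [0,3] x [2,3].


By Fubini, integrate in x first, then y.
Step 1: Fix y, integrate over x in [0,3]:
  integral(5x + 4y + 0, x=0..3)
  = 5*(3^2 - 0^2)/2 + (4y + 0)*(3 - 0)
  = 22.5 + (4y + 0)*3
  = 22.5 + 12y + 0
  = 22.5 + 12y
Step 2: Integrate over y in [2,3]:
  integral(22.5 + 12y, y=2..3)
  = 22.5*1 + 12*(3^2 - 2^2)/2
  = 22.5 + 30
  = 52.5


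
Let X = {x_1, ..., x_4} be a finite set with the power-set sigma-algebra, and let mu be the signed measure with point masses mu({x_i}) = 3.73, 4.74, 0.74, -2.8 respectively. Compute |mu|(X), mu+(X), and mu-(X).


Step 1: Every measurable set is a union of atoms (the cells / points), so a Hahn decomposition is
  obtained by grouping atoms by sign: P = union of atoms with mu > 0, N = union of the remaining atoms.
  Atoms in P (indices): 1, 2, 3;  atoms in N (indices): 4
  Positive values: 3.73, 4.74, 0.74
  Negative values: -2.8
Step 2: mu+(X) = mu(P) = sum of positive atom values = 9.21
Step 3: mu-(X) = -mu(N) = sum of |negative atom values| = 2.8
Step 4: |mu|(X) = mu+(X) + mu-(X) = 9.21 + 2.8 = 12.01


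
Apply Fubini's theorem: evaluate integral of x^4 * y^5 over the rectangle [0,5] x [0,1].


By Fubini's theorem, the double integral factors as a product of single integrals:
Step 1: integral_0^5 x^4 dx = [x^5/5] from 0 to 5
     = 5^5/5 = 625
Step 2: integral_0^1 y^5 dy = [y^6/6] from 0 to 1
     = 1^6/6 = 0.166667
Step 3: Double integral = 625 * 0.166667 = 104.166667
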